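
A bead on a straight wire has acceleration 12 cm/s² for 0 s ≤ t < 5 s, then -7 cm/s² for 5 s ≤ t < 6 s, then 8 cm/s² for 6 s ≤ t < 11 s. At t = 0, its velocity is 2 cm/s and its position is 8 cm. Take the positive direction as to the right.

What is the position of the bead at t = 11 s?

On each constant-a segment, Δv = aΔt and Δx = v₀Δt + ½aΔt²; chain segment to segment.
0–5 s: v starts 2 cm/s; Δx = 2·5 + ½·12·5² = 160 cm; v ends 62 cm/s.
5–6 s: v starts 62 cm/s; Δx = 62·1 + ½·-7·1² = 58.5 cm; v ends 55 cm/s.
6–11 s: v starts 55 cm/s; Δx = 55·5 + ½·8·5² = 375 cm; v ends 95 cm/s.
x(11) = 8 + Σ Δx = 601.5 cm.

601.5 cm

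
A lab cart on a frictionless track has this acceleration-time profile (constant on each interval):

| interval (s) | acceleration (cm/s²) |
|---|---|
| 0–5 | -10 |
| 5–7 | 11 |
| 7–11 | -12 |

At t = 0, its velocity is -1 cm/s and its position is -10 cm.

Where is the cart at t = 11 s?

-432 cm

On each constant-a segment, Δv = aΔt and Δx = v₀Δt + ½aΔt²; chain segment to segment.
0–5 s: v starts -1 cm/s; Δx = -1·5 + ½·-10·5² = -130 cm; v ends -51 cm/s.
5–7 s: v starts -51 cm/s; Δx = -51·2 + ½·11·2² = -80 cm; v ends -29 cm/s.
7–11 s: v starts -29 cm/s; Δx = -29·4 + ½·-12·4² = -212 cm; v ends -77 cm/s.
x(11) = -10 + Σ Δx = -432 cm.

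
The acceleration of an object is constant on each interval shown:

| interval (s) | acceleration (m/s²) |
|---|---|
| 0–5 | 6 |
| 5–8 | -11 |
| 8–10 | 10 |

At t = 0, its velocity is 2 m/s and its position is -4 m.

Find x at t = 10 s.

145.5 m

On each constant-a segment, Δv = aΔt and Δx = v₀Δt + ½aΔt²; chain segment to segment.
0–5 s: v starts 2 m/s; Δx = 2·5 + ½·6·5² = 85 m; v ends 32 m/s.
5–8 s: v starts 32 m/s; Δx = 32·3 + ½·-11·3² = 46.5 m; v ends -1 m/s.
8–10 s: v starts -1 m/s; Δx = -1·2 + ½·10·2² = 18 m; v ends 19 m/s.
x(10) = -4 + Σ Δx = 145.5 m.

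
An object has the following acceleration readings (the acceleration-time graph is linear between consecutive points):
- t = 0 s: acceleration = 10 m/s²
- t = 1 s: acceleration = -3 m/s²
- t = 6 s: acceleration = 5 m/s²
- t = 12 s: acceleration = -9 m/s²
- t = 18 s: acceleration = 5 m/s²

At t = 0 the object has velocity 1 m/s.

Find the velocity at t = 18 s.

-14.5 m/s

Δv equals the area under the a-t graph; then v = v₀ + Δv.
0–1 s: ½(10 + -3)(1) = 3.5 m/s
1–6 s: ½(-3 + 5)(5) = 5 m/s
6–12 s: ½(5 + -9)(6) = -12 m/s
12–18 s: ½(-9 + 5)(6) = -12 m/s
Δv = -15.5 m/s, so v(18) = 1 + (-15.5) = -14.5 m/s.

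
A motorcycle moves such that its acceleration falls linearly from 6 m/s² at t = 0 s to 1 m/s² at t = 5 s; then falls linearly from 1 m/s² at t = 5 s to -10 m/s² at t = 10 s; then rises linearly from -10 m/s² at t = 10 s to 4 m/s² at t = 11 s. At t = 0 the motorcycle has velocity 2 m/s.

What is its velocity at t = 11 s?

-6 m/s

Δv equals the area under the a-t graph; then v = v₀ + Δv.
0–5 s: ½(6 + 1)(5) = 17.5 m/s
5–10 s: ½(1 + -10)(5) = -22.5 m/s
10–11 s: ½(-10 + 4)(1) = -3 m/s
Δv = -8 m/s, so v(11) = 2 + (-8) = -6 m/s.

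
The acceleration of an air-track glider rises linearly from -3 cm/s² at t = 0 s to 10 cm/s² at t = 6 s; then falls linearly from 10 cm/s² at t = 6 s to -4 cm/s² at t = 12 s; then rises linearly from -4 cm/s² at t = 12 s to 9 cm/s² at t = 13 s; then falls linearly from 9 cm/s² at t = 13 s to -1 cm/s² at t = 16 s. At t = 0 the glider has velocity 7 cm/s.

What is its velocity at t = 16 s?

Δv equals the area under the a-t graph; then v = v₀ + Δv.
0–6 s: ½(-3 + 10)(6) = 21 cm/s
6–12 s: ½(10 + -4)(6) = 18 cm/s
12–13 s: ½(-4 + 9)(1) = 2.5 cm/s
13–16 s: ½(9 + -1)(3) = 12 cm/s
Δv = 53.5 cm/s, so v(16) = 7 + (53.5) = 60.5 cm/s.

60.5 cm/s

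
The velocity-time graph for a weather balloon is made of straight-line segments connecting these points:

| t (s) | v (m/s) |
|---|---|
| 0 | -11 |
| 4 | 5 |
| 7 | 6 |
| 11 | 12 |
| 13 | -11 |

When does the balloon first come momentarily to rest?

t = 2.75 s

v changes sign on 0–4 s (from -11 to 5); the graph is linear there, so v = 0 at t = 0 + (11)·(4 − 0)/(5 − -11) = 2.75 s.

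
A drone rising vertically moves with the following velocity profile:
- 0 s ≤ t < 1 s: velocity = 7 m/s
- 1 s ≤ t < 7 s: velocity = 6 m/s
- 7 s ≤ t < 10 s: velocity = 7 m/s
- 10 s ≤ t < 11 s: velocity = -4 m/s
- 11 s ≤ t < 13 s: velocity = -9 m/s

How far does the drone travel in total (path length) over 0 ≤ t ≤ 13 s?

Total distance travelled is ∫|v| dt — sum the magnitudes of each area piece.
0–1 s: |7| × 1 = 7 m
1–7 s: |6| × 6 = 36 m
7–10 s: |7| × 3 = 21 m
10–11 s: |-4| × 1 = 4 m
11–13 s: |-9| × 2 = 18 m
Total distance = 86 m

86 m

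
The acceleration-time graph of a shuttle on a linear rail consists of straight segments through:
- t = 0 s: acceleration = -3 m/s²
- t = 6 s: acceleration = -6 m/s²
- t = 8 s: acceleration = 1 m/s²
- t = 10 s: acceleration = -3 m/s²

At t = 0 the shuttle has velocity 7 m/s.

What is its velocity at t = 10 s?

-27 m/s

Δv equals the area under the a-t graph; then v = v₀ + Δv.
0–6 s: ½(-3 + -6)(6) = -27 m/s
6–8 s: ½(-6 + 1)(2) = -5 m/s
8–10 s: ½(1 + -3)(2) = -2 m/s
Δv = -34 m/s, so v(10) = 7 + (-34) = -27 m/s.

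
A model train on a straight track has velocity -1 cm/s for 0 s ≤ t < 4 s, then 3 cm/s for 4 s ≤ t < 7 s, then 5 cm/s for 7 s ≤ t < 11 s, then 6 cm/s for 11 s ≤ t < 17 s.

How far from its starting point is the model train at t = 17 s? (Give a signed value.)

61 cm

Net displacement equals the area under the velocity-time graph (areas below the axis count negative).
0–4 s: -1 × 4 = -4 cm
4–7 s: 3 × 3 = 9 cm
7–11 s: 5 × 4 = 20 cm
11–17 s: 6 × 6 = 36 cm
Net displacement = 61 cm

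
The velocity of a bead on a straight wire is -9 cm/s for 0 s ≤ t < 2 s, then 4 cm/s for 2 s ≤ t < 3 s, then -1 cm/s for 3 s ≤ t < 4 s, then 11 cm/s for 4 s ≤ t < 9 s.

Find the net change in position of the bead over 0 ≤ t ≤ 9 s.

Net displacement equals the area under the velocity-time graph (areas below the axis count negative).
0–2 s: -9 × 2 = -18 cm
2–3 s: 4 × 1 = 4 cm
3–4 s: -1 × 1 = -1 cm
4–9 s: 11 × 5 = 55 cm
Net displacement = 40 cm

40 cm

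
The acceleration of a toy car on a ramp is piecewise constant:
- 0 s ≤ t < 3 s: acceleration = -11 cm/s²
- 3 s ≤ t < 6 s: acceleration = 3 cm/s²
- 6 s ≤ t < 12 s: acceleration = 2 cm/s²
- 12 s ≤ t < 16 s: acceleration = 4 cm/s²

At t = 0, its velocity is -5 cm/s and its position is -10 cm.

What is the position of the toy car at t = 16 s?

On each constant-a segment, Δv = aΔt and Δx = v₀Δt + ½aΔt²; chain segment to segment.
0–3 s: v starts -5 cm/s; Δx = -5·3 + ½·-11·3² = -64.5 cm; v ends -38 cm/s.
3–6 s: v starts -38 cm/s; Δx = -38·3 + ½·3·3² = -100.5 cm; v ends -29 cm/s.
6–12 s: v starts -29 cm/s; Δx = -29·6 + ½·2·6² = -138 cm; v ends -17 cm/s.
12–16 s: v starts -17 cm/s; Δx = -17·4 + ½·4·4² = -36 cm; v ends -1 cm/s.
x(16) = -10 + Σ Δx = -349 cm.

-349 cm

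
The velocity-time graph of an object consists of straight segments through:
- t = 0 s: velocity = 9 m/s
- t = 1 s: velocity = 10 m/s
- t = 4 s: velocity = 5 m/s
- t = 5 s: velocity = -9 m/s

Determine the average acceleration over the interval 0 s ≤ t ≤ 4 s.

Average acceleration = Δv/Δt = (5 − 9)/(4 − 0) = -1 m/s².

-1 m/s²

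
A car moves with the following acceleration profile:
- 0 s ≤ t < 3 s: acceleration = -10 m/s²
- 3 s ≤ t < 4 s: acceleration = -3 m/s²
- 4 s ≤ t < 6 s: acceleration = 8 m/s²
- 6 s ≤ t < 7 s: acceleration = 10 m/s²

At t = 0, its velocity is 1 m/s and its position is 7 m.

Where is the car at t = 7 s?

-124.5 m

On each constant-a segment, Δv = aΔt and Δx = v₀Δt + ½aΔt²; chain segment to segment.
0–3 s: v starts 1 m/s; Δx = 1·3 + ½·-10·3² = -42 m; v ends -29 m/s.
3–4 s: v starts -29 m/s; Δx = -29·1 + ½·-3·1² = -30.5 m; v ends -32 m/s.
4–6 s: v starts -32 m/s; Δx = -32·2 + ½·8·2² = -48 m; v ends -16 m/s.
6–7 s: v starts -16 m/s; Δx = -16·1 + ½·10·1² = -11 m; v ends -6 m/s.
x(7) = 7 + Σ Δx = -124.5 m.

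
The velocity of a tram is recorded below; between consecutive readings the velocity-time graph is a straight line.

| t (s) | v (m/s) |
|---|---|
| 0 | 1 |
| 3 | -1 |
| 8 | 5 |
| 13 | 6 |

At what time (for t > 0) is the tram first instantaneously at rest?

v changes sign on 0–3 s (from 1 to -1); the graph is linear there, so v = 0 at t = 0 + (-1)·(3 − 0)/(-1 − 1) = 1.5 s.

t = 1.5 s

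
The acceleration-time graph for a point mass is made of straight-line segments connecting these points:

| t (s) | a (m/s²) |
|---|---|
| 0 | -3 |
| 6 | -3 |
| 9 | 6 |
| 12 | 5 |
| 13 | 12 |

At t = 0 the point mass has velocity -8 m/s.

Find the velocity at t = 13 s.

Δv equals the area under the a-t graph; then v = v₀ + Δv.
0–6 s: -3 × 6 = -18 m/s
6–9 s: ½(-3 + 6)(3) = 4.5 m/s
9–12 s: ½(6 + 5)(3) = 16.5 m/s
12–13 s: ½(5 + 12)(1) = 8.5 m/s
Δv = 11.5 m/s, so v(13) = -8 + (11.5) = 3.5 m/s.

3.5 m/s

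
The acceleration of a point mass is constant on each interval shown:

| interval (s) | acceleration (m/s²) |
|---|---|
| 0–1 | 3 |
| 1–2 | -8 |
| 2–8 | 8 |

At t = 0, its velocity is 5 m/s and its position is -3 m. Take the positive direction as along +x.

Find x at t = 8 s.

On each constant-a segment, Δv = aΔt and Δx = v₀Δt + ½aΔt²; chain segment to segment.
0–1 s: v starts 5 m/s; Δx = 5·1 + ½·3·1² = 6.5 m; v ends 8 m/s.
1–2 s: v starts 8 m/s; Δx = 8·1 + ½·-8·1² = 4 m; v ends 0 m/s.
2–8 s: v starts 0 m/s; Δx = 0·6 + ½·8·6² = 144 m; v ends 48 m/s.
x(8) = -3 + Σ Δx = 151.5 m.

151.5 m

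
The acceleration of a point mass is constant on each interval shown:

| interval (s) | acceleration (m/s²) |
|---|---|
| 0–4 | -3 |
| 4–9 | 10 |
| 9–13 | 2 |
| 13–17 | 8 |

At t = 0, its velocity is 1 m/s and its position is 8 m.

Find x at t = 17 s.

On each constant-a segment, Δv = aΔt and Δx = v₀Δt + ½aΔt²; chain segment to segment.
0–4 s: v starts 1 m/s; Δx = 1·4 + ½·-3·4² = -20 m; v ends -11 m/s.
4–9 s: v starts -11 m/s; Δx = -11·5 + ½·10·5² = 70 m; v ends 39 m/s.
9–13 s: v starts 39 m/s; Δx = 39·4 + ½·2·4² = 172 m; v ends 47 m/s.
13–17 s: v starts 47 m/s; Δx = 47·4 + ½·8·4² = 252 m; v ends 79 m/s.
x(17) = 8 + Σ Δx = 482 m.

482 m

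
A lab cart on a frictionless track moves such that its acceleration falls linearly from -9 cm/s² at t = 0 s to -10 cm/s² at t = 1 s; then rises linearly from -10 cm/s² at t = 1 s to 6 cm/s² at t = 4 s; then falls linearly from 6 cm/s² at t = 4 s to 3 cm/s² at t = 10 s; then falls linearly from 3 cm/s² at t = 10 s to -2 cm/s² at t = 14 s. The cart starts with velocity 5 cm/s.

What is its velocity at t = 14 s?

Δv equals the area under the a-t graph; then v = v₀ + Δv.
0–1 s: ½(-9 + -10)(1) = -9.5 cm/s
1–4 s: ½(-10 + 6)(3) = -6 cm/s
4–10 s: ½(6 + 3)(6) = 27 cm/s
10–14 s: ½(3 + -2)(4) = 2 cm/s
Δv = 13.5 cm/s, so v(14) = 5 + (13.5) = 18.5 cm/s.

18.5 cm/s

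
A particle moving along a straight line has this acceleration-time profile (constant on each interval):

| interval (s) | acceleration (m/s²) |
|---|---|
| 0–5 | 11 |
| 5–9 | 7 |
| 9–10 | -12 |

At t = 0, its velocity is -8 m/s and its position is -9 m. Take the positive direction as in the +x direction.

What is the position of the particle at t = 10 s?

On each constant-a segment, Δv = aΔt and Δx = v₀Δt + ½aΔt²; chain segment to segment.
0–5 s: v starts -8 m/s; Δx = -8·5 + ½·11·5² = 97.5 m; v ends 47 m/s.
5–9 s: v starts 47 m/s; Δx = 47·4 + ½·7·4² = 244 m; v ends 75 m/s.
9–10 s: v starts 75 m/s; Δx = 75·1 + ½·-12·1² = 69 m; v ends 63 m/s.
x(10) = -9 + Σ Δx = 401.5 m.

401.5 m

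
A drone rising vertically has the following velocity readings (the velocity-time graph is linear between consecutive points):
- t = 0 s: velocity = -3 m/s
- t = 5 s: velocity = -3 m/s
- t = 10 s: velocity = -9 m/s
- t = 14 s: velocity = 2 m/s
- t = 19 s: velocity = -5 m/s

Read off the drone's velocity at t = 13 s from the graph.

On 10–14 s the graph is linear from -9 to 2 m/s: v(13) = -9 + (2 − -9)·(13 − 10)/(14 − 10) = -0.75 m/s.

-0.75 m/s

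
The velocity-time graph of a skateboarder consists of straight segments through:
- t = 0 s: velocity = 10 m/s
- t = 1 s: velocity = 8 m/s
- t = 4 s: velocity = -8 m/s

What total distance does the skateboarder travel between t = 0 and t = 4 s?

21 m

Distance (not displacement) is the total path length: add the absolute areas under v-t.
0–1 s: |½(10 + 8)(1)| = 9 m
1–4 s: v = 0 at t = 2.5 s; triangle areas 6 + 6 = 12 m
Total distance = 21 m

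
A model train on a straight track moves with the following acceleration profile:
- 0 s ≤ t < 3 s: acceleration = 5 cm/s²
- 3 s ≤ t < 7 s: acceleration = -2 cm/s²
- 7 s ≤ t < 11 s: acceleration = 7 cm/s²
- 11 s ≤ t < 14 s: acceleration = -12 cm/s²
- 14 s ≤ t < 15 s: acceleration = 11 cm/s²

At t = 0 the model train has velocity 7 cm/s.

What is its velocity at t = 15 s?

17 cm/s

Δv equals the area under the a-t graph; then v = v₀ + Δv.
0–3 s: 5 × 3 = 15 cm/s
3–7 s: -2 × 4 = -8 cm/s
7–11 s: 7 × 4 = 28 cm/s
11–14 s: -12 × 3 = -36 cm/s
14–15 s: 11 × 1 = 11 cm/s
Δv = 10 cm/s, so v(15) = 7 + (10) = 17 cm/s.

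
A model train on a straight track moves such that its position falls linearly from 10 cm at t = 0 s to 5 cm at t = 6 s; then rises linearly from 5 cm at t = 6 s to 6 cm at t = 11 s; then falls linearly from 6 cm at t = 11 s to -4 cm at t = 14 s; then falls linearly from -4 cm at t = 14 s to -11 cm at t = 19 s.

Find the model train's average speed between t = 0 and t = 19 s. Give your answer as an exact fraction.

Average speed = (total path length)/(elapsed time); on a piecewise-linear x-t graph the path length is Σ|Δx|.
0–6 s: |Δx| = |5 − 10| = 5 cm
6–11 s: |Δx| = |6 − 5| = 1 cm
11–14 s: |Δx| = |-4 − 6| = 10 cm
14–19 s: |Δx| = |-11 − -4| = 7 cm
Total path = 23 cm; average speed = 23/19 = 23/19 cm/s.

23/19 cm/s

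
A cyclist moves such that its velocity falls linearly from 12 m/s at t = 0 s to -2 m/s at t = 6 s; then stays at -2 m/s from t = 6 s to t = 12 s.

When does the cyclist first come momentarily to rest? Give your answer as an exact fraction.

t = 36/7 s

v changes sign on 0–6 s (from 12 to -2); the graph is linear there, so v = 0 at t = 0 + (-12)·(6 − 0)/(-2 − 12) = 36/7 s.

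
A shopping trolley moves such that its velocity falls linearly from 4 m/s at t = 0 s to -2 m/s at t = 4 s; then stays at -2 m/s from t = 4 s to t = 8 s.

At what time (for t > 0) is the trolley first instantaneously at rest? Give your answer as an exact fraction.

t = 8/3 s

v changes sign on 0–4 s (from 4 to -2); the graph is linear there, so v = 0 at t = 0 + (-4)·(4 − 0)/(-2 − 4) = 8/3 s.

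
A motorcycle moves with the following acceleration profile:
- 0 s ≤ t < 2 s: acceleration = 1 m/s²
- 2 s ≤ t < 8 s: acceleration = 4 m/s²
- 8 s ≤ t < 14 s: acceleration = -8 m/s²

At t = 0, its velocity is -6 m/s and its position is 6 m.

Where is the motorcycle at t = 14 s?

On each constant-a segment, Δv = aΔt and Δx = v₀Δt + ½aΔt²; chain segment to segment.
0–2 s: v starts -6 m/s; Δx = -6·2 + ½·1·2² = -10 m; v ends -4 m/s.
2–8 s: v starts -4 m/s; Δx = -4·6 + ½·4·6² = 48 m; v ends 20 m/s.
8–14 s: v starts 20 m/s; Δx = 20·6 + ½·-8·6² = -24 m; v ends -28 m/s.
x(14) = 6 + Σ Δx = 20 m.

20 m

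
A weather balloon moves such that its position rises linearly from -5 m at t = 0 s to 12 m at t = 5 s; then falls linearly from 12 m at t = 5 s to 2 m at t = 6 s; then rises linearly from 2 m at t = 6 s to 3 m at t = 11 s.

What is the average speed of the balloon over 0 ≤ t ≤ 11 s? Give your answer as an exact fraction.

28/11 m/s

Average speed = (total path length)/(elapsed time); on a piecewise-linear x-t graph the path length is Σ|Δx|.
0–5 s: |Δx| = |12 − -5| = 17 m
5–6 s: |Δx| = |2 − 12| = 10 m
6–11 s: |Δx| = |3 − 2| = 1 m
Total path = 28 m; average speed = 28/11 = 28/11 m/s.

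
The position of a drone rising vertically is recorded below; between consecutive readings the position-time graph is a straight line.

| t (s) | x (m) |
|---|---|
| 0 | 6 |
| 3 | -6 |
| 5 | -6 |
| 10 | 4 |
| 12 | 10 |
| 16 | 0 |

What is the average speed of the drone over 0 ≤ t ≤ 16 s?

2.375 m/s

Average speed = (total path length)/(elapsed time); on a piecewise-linear x-t graph the path length is Σ|Δx|.
0–3 s: |Δx| = |-6 − 6| = 12 m
3–5 s: |Δx| = |-6 − -6| = 0 m
5–10 s: |Δx| = |4 − -6| = 10 m
10–12 s: |Δx| = |10 − 4| = 6 m
12–16 s: |Δx| = |0 − 10| = 10 m
Total path = 38 m; average speed = 38/16 = 2.375 m/s.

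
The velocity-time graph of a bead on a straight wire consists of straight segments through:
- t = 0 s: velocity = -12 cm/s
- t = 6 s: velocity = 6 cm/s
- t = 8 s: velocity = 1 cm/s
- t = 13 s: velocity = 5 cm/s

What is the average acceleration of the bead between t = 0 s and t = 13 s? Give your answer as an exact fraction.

17/13 cm/s²

Average acceleration = Δv/Δt = (5 − -12)/(13 − 0) = 17/13 cm/s².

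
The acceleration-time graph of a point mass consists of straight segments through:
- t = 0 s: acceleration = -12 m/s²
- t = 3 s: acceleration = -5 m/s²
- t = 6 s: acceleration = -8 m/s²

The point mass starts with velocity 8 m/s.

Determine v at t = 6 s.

Δv equals the area under the a-t graph; then v = v₀ + Δv.
0–3 s: ½(-12 + -5)(3) = -25.5 m/s
3–6 s: ½(-5 + -8)(3) = -19.5 m/s
Δv = -45 m/s, so v(6) = 8 + (-45) = -37 m/s.

-37 m/s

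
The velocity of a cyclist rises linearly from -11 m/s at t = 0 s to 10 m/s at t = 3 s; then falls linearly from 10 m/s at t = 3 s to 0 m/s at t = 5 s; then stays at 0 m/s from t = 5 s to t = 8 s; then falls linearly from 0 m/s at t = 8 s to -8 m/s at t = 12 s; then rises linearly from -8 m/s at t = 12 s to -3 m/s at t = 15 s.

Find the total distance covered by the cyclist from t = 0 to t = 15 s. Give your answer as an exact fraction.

408/7 m

Distance (not displacement) is the total path length: add the absolute areas under v-t.
0–3 s: v = 0 at t = 11/7 s; triangle areas 121/14 + 50/7 = 221/14 m
3–5 s: |½(10 + 0)(2)| = 10 m
5–8 s: |0| × 3 = 0 m
8–12 s: |½(0 + -8)(4)| = 16 m
12–15 s: |½(-8 + -3)(3)| = 16.5 m
Total distance = 408/7 m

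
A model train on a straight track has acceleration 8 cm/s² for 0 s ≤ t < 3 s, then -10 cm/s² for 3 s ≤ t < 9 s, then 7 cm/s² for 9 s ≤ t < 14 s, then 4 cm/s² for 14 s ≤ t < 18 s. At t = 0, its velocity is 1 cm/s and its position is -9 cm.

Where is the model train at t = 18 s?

On each constant-a segment, Δv = aΔt and Δx = v₀Δt + ½aΔt²; chain segment to segment.
0–3 s: v starts 1 cm/s; Δx = 1·3 + ½·8·3² = 39 cm; v ends 25 cm/s.
3–9 s: v starts 25 cm/s; Δx = 25·6 + ½·-10·6² = -30 cm; v ends -35 cm/s.
9–14 s: v starts -35 cm/s; Δx = -35·5 + ½·7·5² = -87.5 cm; v ends 0 cm/s.
14–18 s: v starts 0 cm/s; Δx = 0·4 + ½·4·4² = 32 cm; v ends 16 cm/s.
x(18) = -9 + Σ Δx = -55.5 cm.

-55.5 cm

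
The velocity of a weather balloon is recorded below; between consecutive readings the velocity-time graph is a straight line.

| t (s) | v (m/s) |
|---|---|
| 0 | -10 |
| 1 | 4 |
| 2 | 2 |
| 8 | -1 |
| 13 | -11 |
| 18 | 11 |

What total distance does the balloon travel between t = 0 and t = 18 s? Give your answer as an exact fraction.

975/14 m

Total distance travelled is ∫|v| dt — sum the magnitudes of each area piece.
0–1 s: v = 0 at t = 5/7 s; triangle areas 25/7 + 4/7 = 29/7 m
1–2 s: |½(4 + 2)(1)| = 3 m
2–8 s: v = 0 at t = 6 s; triangle areas 4 + 1 = 5 m
8–13 s: |½(-1 + -11)(5)| = 30 m
13–18 s: v = 0 at t = 15.5 s; triangle areas 13.75 + 13.75 = 27.5 m
Total distance = 975/14 m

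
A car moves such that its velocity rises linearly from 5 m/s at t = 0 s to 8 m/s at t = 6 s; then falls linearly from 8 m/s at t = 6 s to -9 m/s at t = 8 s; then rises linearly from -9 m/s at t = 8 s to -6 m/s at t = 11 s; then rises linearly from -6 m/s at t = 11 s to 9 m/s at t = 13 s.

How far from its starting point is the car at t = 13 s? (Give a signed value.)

Displacement is the signed area under the v-t curve.
0–6 s: ½(5 + 8)(6) = 39 m
6–8 s: ½(8 + -9)(2) = -1 m
8–11 s: ½(-9 + -6)(3) = -22.5 m
11–13 s: ½(-6 + 9)(2) = 3 m
Net displacement = 18.5 m

18.5 m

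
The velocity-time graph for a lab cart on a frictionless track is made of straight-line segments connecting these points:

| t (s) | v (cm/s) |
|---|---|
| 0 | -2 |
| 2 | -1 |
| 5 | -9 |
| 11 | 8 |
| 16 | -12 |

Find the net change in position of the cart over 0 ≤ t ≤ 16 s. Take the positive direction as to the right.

Displacement is the signed area under the v-t curve.
0–2 s: ½(-2 + -1)(2) = -3 cm
2–5 s: ½(-1 + -9)(3) = -15 cm
5–11 s: ½(-9 + 8)(6) = -3 cm
11–16 s: ½(8 + -12)(5) = -10 cm
Net displacement = -31 cm

-31 cm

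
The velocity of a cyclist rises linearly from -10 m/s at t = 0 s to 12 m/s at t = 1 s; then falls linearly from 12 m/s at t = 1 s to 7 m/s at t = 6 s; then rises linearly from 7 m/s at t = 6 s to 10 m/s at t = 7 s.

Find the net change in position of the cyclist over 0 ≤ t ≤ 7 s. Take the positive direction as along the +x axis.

Displacement is the signed area under the v-t curve.
0–1 s: ½(-10 + 12)(1) = 1 m
1–6 s: ½(12 + 7)(5) = 47.5 m
6–7 s: ½(7 + 10)(1) = 8.5 m
Net displacement = 57 m

57 m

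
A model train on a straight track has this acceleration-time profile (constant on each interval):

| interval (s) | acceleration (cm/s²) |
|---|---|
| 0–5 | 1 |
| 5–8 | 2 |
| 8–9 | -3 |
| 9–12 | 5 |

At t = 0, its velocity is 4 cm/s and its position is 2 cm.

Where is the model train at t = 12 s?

142.5 cm

On each constant-a segment, Δv = aΔt and Δx = v₀Δt + ½aΔt²; chain segment to segment.
0–5 s: v starts 4 cm/s; Δx = 4·5 + ½·1·5² = 32.5 cm; v ends 9 cm/s.
5–8 s: v starts 9 cm/s; Δx = 9·3 + ½·2·3² = 36 cm; v ends 15 cm/s.
8–9 s: v starts 15 cm/s; Δx = 15·1 + ½·-3·1² = 13.5 cm; v ends 12 cm/s.
9–12 s: v starts 12 cm/s; Δx = 12·3 + ½·5·3² = 58.5 cm; v ends 27 cm/s.
x(12) = 2 + Σ Δx = 142.5 cm.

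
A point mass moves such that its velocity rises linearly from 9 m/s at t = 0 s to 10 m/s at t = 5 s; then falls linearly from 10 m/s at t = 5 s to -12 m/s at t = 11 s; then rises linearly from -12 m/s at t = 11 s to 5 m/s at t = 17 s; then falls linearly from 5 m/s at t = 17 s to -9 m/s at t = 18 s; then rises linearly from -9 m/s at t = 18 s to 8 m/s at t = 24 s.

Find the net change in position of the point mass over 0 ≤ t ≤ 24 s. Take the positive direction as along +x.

15.5 m

Net displacement equals the area under the velocity-time graph (areas below the axis count negative).
0–5 s: ½(9 + 10)(5) = 47.5 m
5–11 s: ½(10 + -12)(6) = -6 m
11–17 s: ½(-12 + 5)(6) = -21 m
17–18 s: ½(5 + -9)(1) = -2 m
18–24 s: ½(-9 + 8)(6) = -3 m
Net displacement = 15.5 m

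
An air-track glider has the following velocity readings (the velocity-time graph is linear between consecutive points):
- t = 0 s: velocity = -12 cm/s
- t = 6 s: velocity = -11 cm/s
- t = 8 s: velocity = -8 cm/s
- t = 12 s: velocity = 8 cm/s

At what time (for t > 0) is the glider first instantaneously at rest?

v changes sign on 8–12 s (from -8 to 8); the graph is linear there, so v = 0 at t = 8 + (8)·(12 − 8)/(8 − -8) = 10 s.

t = 10 s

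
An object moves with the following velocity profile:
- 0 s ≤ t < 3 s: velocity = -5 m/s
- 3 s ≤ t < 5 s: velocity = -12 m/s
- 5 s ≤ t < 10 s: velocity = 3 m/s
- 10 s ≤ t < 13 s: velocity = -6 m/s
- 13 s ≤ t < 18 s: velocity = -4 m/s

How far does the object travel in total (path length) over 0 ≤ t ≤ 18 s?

92 m

Distance (not displacement) is the total path length: add the absolute areas under v-t.
0–3 s: |-5| × 3 = 15 m
3–5 s: |-12| × 2 = 24 m
5–10 s: |3| × 5 = 15 m
10–13 s: |-6| × 3 = 18 m
13–18 s: |-4| × 5 = 20 m
Total distance = 92 m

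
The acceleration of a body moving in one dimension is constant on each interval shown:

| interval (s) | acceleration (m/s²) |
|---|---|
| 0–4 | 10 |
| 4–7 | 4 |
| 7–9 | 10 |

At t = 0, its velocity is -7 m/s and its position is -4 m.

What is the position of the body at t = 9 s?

On each constant-a segment, Δv = aΔt and Δx = v₀Δt + ½aΔt²; chain segment to segment.
0–4 s: v starts -7 m/s; Δx = -7·4 + ½·10·4² = 52 m; v ends 33 m/s.
4–7 s: v starts 33 m/s; Δx = 33·3 + ½·4·3² = 117 m; v ends 45 m/s.
7–9 s: v starts 45 m/s; Δx = 45·2 + ½·10·2² = 110 m; v ends 65 m/s.
x(9) = -4 + Σ Δx = 275 m.

275 m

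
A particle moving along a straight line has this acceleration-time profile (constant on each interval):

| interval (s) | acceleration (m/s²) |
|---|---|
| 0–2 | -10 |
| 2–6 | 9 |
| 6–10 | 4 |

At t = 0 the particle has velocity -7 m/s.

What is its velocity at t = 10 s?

25 m/s

Δv equals the area under the a-t graph; then v = v₀ + Δv.
0–2 s: -10 × 2 = -20 m/s
2–6 s: 9 × 4 = 36 m/s
6–10 s: 4 × 4 = 16 m/s
Δv = 32 m/s, so v(10) = -7 + (32) = 25 m/s.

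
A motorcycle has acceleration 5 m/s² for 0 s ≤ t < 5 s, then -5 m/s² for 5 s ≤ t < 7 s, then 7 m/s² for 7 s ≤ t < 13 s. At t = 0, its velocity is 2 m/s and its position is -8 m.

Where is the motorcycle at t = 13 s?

336.5 m

On each constant-a segment, Δv = aΔt and Δx = v₀Δt + ½aΔt²; chain segment to segment.
0–5 s: v starts 2 m/s; Δx = 2·5 + ½·5·5² = 72.5 m; v ends 27 m/s.
5–7 s: v starts 27 m/s; Δx = 27·2 + ½·-5·2² = 44 m; v ends 17 m/s.
7–13 s: v starts 17 m/s; Δx = 17·6 + ½·7·6² = 228 m; v ends 59 m/s.
x(13) = -8 + Σ Δx = 336.5 m.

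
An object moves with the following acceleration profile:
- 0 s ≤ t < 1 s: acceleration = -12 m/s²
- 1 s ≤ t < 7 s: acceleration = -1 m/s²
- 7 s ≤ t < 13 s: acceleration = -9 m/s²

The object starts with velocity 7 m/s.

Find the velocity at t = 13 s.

-65 m/s

Δv equals the area under the a-t graph; then v = v₀ + Δv.
0–1 s: -12 × 1 = -12 m/s
1–7 s: -1 × 6 = -6 m/s
7–13 s: -9 × 6 = -54 m/s
Δv = -72 m/s, so v(13) = 7 + (-72) = -65 m/s.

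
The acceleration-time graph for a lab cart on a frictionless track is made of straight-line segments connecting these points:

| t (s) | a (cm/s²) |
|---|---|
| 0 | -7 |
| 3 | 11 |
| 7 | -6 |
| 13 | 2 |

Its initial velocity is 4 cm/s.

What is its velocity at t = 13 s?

Δv equals the area under the a-t graph; then v = v₀ + Δv.
0–3 s: ½(-7 + 11)(3) = 6 cm/s
3–7 s: ½(11 + -6)(4) = 10 cm/s
7–13 s: ½(-6 + 2)(6) = -12 cm/s
Δv = 4 cm/s, so v(13) = 4 + (4) = 8 cm/s.

8 cm/s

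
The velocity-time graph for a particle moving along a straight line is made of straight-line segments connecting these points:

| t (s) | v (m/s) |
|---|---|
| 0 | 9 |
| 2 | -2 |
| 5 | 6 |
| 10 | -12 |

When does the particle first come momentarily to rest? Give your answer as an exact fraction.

v changes sign on 0–2 s (from 9 to -2); the graph is linear there, so v = 0 at t = 0 + (-9)·(2 − 0)/(-2 − 9) = 18/11 s.

t = 18/11 s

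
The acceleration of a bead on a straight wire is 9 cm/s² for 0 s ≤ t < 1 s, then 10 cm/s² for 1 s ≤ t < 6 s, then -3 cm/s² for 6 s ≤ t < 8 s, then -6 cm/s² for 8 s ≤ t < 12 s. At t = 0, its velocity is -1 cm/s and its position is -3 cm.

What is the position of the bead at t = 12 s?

435.5 cm

On each constant-a segment, Δv = aΔt and Δx = v₀Δt + ½aΔt²; chain segment to segment.
0–1 s: v starts -1 cm/s; Δx = -1·1 + ½·9·1² = 3.5 cm; v ends 8 cm/s.
1–6 s: v starts 8 cm/s; Δx = 8·5 + ½·10·5² = 165 cm; v ends 58 cm/s.
6–8 s: v starts 58 cm/s; Δx = 58·2 + ½·-3·2² = 110 cm; v ends 52 cm/s.
8–12 s: v starts 52 cm/s; Δx = 52·4 + ½·-6·4² = 160 cm; v ends 28 cm/s.
x(12) = -3 + Σ Δx = 435.5 cm.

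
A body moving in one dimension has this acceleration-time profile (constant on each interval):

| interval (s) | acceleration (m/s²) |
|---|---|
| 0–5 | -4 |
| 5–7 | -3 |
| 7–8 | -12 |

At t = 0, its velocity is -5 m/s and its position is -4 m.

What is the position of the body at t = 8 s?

-172 m

On each constant-a segment, Δv = aΔt and Δx = v₀Δt + ½aΔt²; chain segment to segment.
0–5 s: v starts -5 m/s; Δx = -5·5 + ½·-4·5² = -75 m; v ends -25 m/s.
5–7 s: v starts -25 m/s; Δx = -25·2 + ½·-3·2² = -56 m; v ends -31 m/s.
7–8 s: v starts -31 m/s; Δx = -31·1 + ½·-12·1² = -37 m; v ends -43 m/s.
x(8) = -4 + Σ Δx = -172 m.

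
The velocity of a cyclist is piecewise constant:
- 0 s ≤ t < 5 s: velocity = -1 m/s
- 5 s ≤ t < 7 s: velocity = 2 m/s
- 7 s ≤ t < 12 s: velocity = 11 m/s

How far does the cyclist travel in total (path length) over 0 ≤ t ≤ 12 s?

Total distance travelled is ∫|v| dt — sum the magnitudes of each area piece.
0–5 s: |-1| × 5 = 5 m
5–7 s: |2| × 2 = 4 m
7–12 s: |11| × 5 = 55 m
Total distance = 64 m

64 m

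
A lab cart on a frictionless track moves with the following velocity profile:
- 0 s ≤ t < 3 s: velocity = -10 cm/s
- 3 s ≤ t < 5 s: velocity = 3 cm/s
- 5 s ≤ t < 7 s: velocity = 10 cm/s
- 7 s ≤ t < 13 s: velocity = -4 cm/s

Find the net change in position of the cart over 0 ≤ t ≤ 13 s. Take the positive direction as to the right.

-28 cm

Displacement is the signed area under the v-t curve.
0–3 s: -10 × 3 = -30 cm
3–5 s: 3 × 2 = 6 cm
5–7 s: 10 × 2 = 20 cm
7–13 s: -4 × 6 = -24 cm
Net displacement = -28 cm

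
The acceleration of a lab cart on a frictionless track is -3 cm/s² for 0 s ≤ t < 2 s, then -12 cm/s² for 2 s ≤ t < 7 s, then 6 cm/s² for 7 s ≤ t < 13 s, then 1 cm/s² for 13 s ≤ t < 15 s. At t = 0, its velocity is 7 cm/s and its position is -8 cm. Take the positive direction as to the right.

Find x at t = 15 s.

On each constant-a segment, Δv = aΔt and Δx = v₀Δt + ½aΔt²; chain segment to segment.
0–2 s: v starts 7 cm/s; Δx = 7·2 + ½·-3·2² = 8 cm; v ends 1 cm/s.
2–7 s: v starts 1 cm/s; Δx = 1·5 + ½·-12·5² = -145 cm; v ends -59 cm/s.
7–13 s: v starts -59 cm/s; Δx = -59·6 + ½·6·6² = -246 cm; v ends -23 cm/s.
13–15 s: v starts -23 cm/s; Δx = -23·2 + ½·1·2² = -44 cm; v ends -21 cm/s.
x(15) = -8 + Σ Δx = -435 cm.

-435 cm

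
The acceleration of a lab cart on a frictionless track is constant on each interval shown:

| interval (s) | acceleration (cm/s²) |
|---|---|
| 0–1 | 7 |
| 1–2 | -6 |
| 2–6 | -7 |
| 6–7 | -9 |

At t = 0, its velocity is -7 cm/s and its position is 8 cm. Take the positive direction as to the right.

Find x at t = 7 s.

-117 cm

On each constant-a segment, Δv = aΔt and Δx = v₀Δt + ½aΔt²; chain segment to segment.
0–1 s: v starts -7 cm/s; Δx = -7·1 + ½·7·1² = -3.5 cm; v ends 0 cm/s.
1–2 s: v starts 0 cm/s; Δx = 0·1 + ½·-6·1² = -3 cm; v ends -6 cm/s.
2–6 s: v starts -6 cm/s; Δx = -6·4 + ½·-7·4² = -80 cm; v ends -34 cm/s.
6–7 s: v starts -34 cm/s; Δx = -34·1 + ½·-9·1² = -38.5 cm; v ends -43 cm/s.
x(7) = 8 + Σ Δx = -117 cm.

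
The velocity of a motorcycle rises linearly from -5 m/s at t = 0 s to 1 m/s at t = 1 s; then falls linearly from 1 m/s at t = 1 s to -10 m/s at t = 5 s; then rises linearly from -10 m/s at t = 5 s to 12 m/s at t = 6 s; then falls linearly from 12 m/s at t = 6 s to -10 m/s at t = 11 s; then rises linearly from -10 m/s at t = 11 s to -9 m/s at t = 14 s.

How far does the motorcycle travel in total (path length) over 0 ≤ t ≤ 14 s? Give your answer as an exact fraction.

2716/33 m

Distance (not displacement) is the total path length: add the absolute areas under v-t.
0–1 s: v = 0 at t = 5/6 s; triangle areas 25/12 + 1/12 = 13/6 m
1–5 s: v = 0 at t = 15/11 s; triangle areas 2/11 + 200/11 = 202/11 m
5–6 s: v = 0 at t = 60/11 s; triangle areas 25/11 + 36/11 = 61/11 m
6–11 s: v = 0 at t = 96/11 s; triangle areas 180/11 + 125/11 = 305/11 m
11–14 s: |½(-10 + -9)(3)| = 28.5 m
Total distance = 2716/33 m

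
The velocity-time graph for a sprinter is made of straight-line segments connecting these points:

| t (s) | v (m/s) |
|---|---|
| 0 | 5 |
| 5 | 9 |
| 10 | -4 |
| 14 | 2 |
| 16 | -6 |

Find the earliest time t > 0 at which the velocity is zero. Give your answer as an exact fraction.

t = 110/13 s

v changes sign on 5–10 s (from 9 to -4); the graph is linear there, so v = 0 at t = 5 + (-9)·(10 − 5)/(-4 − 9) = 110/13 s.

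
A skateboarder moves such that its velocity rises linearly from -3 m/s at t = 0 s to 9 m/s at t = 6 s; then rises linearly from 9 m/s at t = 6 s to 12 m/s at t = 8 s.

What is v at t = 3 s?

3 m/s

On 0–6 s the graph is linear from -3 to 9 m/s: v(3) = -3 + (9 − -3)·(3 − 0)/(6 − 0) = 3 m/s.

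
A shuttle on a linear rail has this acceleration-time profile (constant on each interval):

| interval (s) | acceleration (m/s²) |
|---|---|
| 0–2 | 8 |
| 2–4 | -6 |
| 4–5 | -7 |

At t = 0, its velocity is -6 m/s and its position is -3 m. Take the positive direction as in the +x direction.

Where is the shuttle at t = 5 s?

On each constant-a segment, Δv = aΔt and Δx = v₀Δt + ½aΔt²; chain segment to segment.
0–2 s: v starts -6 m/s; Δx = -6·2 + ½·8·2² = 4 m; v ends 10 m/s.
2–4 s: v starts 10 m/s; Δx = 10·2 + ½·-6·2² = 8 m; v ends -2 m/s.
4–5 s: v starts -2 m/s; Δx = -2·1 + ½·-7·1² = -5.5 m; v ends -9 m/s.
x(5) = -3 + Σ Δx = 3.5 m.

3.5 m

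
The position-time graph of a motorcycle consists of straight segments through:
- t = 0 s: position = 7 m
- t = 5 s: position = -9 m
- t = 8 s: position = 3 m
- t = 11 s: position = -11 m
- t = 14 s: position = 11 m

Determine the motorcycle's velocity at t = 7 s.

Velocity is the slope of the x-t graph on 5–8 s: (3 − -9)/(8 − 5) = 4 m/s.

4 m/s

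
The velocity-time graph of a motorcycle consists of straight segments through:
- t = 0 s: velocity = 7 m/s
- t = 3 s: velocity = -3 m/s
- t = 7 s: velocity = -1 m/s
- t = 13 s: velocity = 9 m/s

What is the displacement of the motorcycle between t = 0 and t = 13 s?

22 m

Displacement is the signed area under the v-t curve.
0–3 s: ½(7 + -3)(3) = 6 m
3–7 s: ½(-3 + -1)(4) = -8 m
7–13 s: ½(-1 + 9)(6) = 24 m
Net displacement = 22 m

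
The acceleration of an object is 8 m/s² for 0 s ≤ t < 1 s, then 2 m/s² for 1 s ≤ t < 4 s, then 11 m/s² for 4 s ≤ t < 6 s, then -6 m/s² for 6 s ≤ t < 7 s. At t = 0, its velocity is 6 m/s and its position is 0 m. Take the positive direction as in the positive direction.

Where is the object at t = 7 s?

On each constant-a segment, Δv = aΔt and Δx = v₀Δt + ½aΔt²; chain segment to segment.
0–1 s: v starts 6 m/s; Δx = 6·1 + ½·8·1² = 10 m; v ends 14 m/s.
1–4 s: v starts 14 m/s; Δx = 14·3 + ½·2·3² = 51 m; v ends 20 m/s.
4–6 s: v starts 20 m/s; Δx = 20·2 + ½·11·2² = 62 m; v ends 42 m/s.
6–7 s: v starts 42 m/s; Δx = 42·1 + ½·-6·1² = 39 m; v ends 36 m/s.
x(7) = 0 + Σ Δx = 162 m.

162 m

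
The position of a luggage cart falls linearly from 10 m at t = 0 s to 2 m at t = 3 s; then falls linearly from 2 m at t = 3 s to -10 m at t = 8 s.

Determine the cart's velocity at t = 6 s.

-2.4 m/s

Velocity is the slope of the x-t graph on 3–8 s: (-10 − 2)/(8 − 3) = -2.4 m/s.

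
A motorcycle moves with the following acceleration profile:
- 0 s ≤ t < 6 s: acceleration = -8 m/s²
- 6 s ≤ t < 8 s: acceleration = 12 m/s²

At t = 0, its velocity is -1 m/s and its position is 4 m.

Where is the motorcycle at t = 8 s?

On each constant-a segment, Δv = aΔt and Δx = v₀Δt + ½aΔt²; chain segment to segment.
0–6 s: v starts -1 m/s; Δx = -1·6 + ½·-8·6² = -150 m; v ends -49 m/s.
6–8 s: v starts -49 m/s; Δx = -49·2 + ½·12·2² = -74 m; v ends -25 m/s.
x(8) = 4 + Σ Δx = -220 m.

-220 m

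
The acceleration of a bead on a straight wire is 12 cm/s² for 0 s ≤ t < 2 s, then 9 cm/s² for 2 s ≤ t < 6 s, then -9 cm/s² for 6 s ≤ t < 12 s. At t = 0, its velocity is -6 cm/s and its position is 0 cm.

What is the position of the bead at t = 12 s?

318 cm

On each constant-a segment, Δv = aΔt and Δx = v₀Δt + ½aΔt²; chain segment to segment.
0–2 s: v starts -6 cm/s; Δx = -6·2 + ½·12·2² = 12 cm; v ends 18 cm/s.
2–6 s: v starts 18 cm/s; Δx = 18·4 + ½·9·4² = 144 cm; v ends 54 cm/s.
6–12 s: v starts 54 cm/s; Δx = 54·6 + ½·-9·6² = 162 cm; v ends 0 cm/s.
x(12) = 0 + Σ Δx = 318 cm.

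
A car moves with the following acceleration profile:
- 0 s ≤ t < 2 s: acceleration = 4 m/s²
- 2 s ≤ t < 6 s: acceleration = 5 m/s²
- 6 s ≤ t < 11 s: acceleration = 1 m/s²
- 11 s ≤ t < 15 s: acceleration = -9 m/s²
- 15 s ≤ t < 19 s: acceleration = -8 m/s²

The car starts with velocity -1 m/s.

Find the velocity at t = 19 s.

-36 m/s

Δv equals the area under the a-t graph; then v = v₀ + Δv.
0–2 s: 4 × 2 = 8 m/s
2–6 s: 5 × 4 = 20 m/s
6–11 s: 1 × 5 = 5 m/s
11–15 s: -9 × 4 = -36 m/s
15–19 s: -8 × 4 = -32 m/s
Δv = -35 m/s, so v(19) = -1 + (-35) = -36 m/s.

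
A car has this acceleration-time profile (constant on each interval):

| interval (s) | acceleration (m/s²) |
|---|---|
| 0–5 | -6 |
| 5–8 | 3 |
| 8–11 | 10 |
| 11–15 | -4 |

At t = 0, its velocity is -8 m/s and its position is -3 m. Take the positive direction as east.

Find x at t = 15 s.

On each constant-a segment, Δv = aΔt and Δx = v₀Δt + ½aΔt²; chain segment to segment.
0–5 s: v starts -8 m/s; Δx = -8·5 + ½·-6·5² = -115 m; v ends -38 m/s.
5–8 s: v starts -38 m/s; Δx = -38·3 + ½·3·3² = -100.5 m; v ends -29 m/s.
8–11 s: v starts -29 m/s; Δx = -29·3 + ½·10·3² = -42 m; v ends 1 m/s.
11–15 s: v starts 1 m/s; Δx = 1·4 + ½·-4·4² = -28 m; v ends -15 m/s.
x(15) = -3 + Σ Δx = -288.5 m.

-288.5 m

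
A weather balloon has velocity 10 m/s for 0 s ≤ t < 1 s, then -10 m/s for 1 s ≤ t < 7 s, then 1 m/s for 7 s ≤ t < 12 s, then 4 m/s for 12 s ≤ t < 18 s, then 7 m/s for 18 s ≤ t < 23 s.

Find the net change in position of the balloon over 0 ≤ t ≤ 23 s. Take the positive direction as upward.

14 m

Net displacement equals the area under the velocity-time graph (areas below the axis count negative).
0–1 s: 10 × 1 = 10 m
1–7 s: -10 × 6 = -60 m
7–12 s: 1 × 5 = 5 m
12–18 s: 4 × 6 = 24 m
18–23 s: 7 × 5 = 35 m
Net displacement = 14 m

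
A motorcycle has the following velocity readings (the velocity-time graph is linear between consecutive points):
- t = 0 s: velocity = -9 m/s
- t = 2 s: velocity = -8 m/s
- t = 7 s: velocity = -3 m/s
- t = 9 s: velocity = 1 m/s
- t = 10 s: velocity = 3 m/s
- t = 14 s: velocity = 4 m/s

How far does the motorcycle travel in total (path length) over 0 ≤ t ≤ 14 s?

Distance (not displacement) is the total path length: add the absolute areas under v-t.
0–2 s: |½(-9 + -8)(2)| = 17 m
2–7 s: |½(-8 + -3)(5)| = 27.5 m
7–9 s: v = 0 at t = 8.5 s; triangle areas 2.25 + 0.25 = 2.5 m
9–10 s: |½(1 + 3)(1)| = 2 m
10–14 s: |½(3 + 4)(4)| = 14 m
Total distance = 63 m

63 m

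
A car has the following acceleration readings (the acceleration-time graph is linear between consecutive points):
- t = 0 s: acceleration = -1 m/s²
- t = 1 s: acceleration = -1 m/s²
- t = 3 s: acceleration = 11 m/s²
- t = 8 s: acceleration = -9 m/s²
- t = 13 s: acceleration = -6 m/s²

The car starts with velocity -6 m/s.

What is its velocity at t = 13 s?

-29.5 m/s

Δv equals the area under the a-t graph; then v = v₀ + Δv.
0–1 s: -1 × 1 = -1 m/s
1–3 s: ½(-1 + 11)(2) = 10 m/s
3–8 s: ½(11 + -9)(5) = 5 m/s
8–13 s: ½(-9 + -6)(5) = -37.5 m/s
Δv = -23.5 m/s, so v(13) = -6 + (-23.5) = -29.5 m/s.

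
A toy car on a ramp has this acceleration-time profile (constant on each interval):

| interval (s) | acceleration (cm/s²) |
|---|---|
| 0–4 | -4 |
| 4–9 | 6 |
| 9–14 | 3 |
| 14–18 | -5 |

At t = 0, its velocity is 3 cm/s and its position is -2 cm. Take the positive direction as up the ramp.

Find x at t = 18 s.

On each constant-a segment, Δv = aΔt and Δx = v₀Δt + ½aΔt²; chain segment to segment.
0–4 s: v starts 3 cm/s; Δx = 3·4 + ½·-4·4² = -20 cm; v ends -13 cm/s.
4–9 s: v starts -13 cm/s; Δx = -13·5 + ½·6·5² = 10 cm; v ends 17 cm/s.
9–14 s: v starts 17 cm/s; Δx = 17·5 + ½·3·5² = 122.5 cm; v ends 32 cm/s.
14–18 s: v starts 32 cm/s; Δx = 32·4 + ½·-5·4² = 88 cm; v ends 12 cm/s.
x(18) = -2 + Σ Δx = 198.5 cm.

198.5 cm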